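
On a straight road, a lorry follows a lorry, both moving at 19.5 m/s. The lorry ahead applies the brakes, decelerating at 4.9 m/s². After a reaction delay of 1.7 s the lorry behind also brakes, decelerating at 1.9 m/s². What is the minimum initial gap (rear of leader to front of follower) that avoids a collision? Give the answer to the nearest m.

Leader travels v²/(2a_L) = 380.250 / 9.800 = 38.801 m before stopping.
Follower covers v·t_r = 19.5000 × 1.7 = 33.150 m while reacting, then v²/(2a_F) = 380.250 / 3.800 = 100.066 m while braking, for a total of 33.150 + 100.066 = 133.216 m.
Since a_F ≤ a_L and the follower starts braking later, the follower is never slower than the leader, so the closest approach is when both have stopped.
Minimum gap = 133.216 − 38.801 = 94.415 m.

Minimum gap ≈ 94 m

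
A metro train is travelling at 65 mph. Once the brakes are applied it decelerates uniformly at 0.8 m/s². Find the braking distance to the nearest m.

65 mph × 0.44704 = 29.0576 m/s.
Braking distance = v²/(2a) = 29.0576² / (2 × 0.800) = 844.344 / 1.600 = 527.715 m.

Braking distance ≈ 528 m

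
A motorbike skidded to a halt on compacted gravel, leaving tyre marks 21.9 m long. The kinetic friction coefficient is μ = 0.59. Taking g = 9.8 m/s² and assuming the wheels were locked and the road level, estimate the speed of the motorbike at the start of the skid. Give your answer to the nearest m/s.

Initial speed ≈ 16 m/s

Deceleration a = μg = 0.59 × 9.8 = 5.782 m/s².
v = √(2a·d) = √(2 × 5.782 × 21.9) = √253.252 = 15.9139 m/s.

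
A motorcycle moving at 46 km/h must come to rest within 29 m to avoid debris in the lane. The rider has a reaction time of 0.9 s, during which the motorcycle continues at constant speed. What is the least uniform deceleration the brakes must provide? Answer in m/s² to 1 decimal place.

46 km/h ÷ 3.6 = 12.7778 m/s.
Distance covered during reaction = 12.7778 × 0.9 = 11.500 m.
Distance available for braking: 29 − 11.500 = 17.500 m.
v² = 2a·d ⇒ a = v²/(2d) = 12.7778² / (2 × 17.500) = 163.272 / 35.000 = 4.6649 m/s².

Required deceleration ≈ 4.7 m/s²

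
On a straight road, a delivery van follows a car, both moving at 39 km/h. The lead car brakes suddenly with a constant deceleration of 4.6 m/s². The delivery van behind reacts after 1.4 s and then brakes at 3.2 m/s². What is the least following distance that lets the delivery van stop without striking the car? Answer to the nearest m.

39 km/h ÷ 3.6 = 10.8333 m/s.
Leader travels v²/(2a_L) = 117.360 / 9.200 = 12.757 m before stopping.
Follower covers v·t_r = 10.8333 × 1.4 = 15.167 m while reacting, then v²/(2a_F) = 117.360 / 6.400 = 18.337 m while braking, for a total of 15.167 + 18.337 = 33.504 m.
Since a_F ≤ a_L and the follower starts braking later, the follower is never slower than the leader, so the closest approach is when both have stopped.
Minimum gap = 33.504 − 12.757 = 20.747 m.

Minimum gap ≈ 21 m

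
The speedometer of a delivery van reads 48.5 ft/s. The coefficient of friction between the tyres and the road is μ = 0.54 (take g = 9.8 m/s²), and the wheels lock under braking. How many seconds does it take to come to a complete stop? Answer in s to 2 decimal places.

Braking time ≈ 2.79 s

48.5 ft/s × 0.3048 = 14.7828 m/s.
a = μg = 0.54 × 9.8 = 5.292 m/s².
Braking time = v/a = 14.7828 / 5.292 = 2.793 s.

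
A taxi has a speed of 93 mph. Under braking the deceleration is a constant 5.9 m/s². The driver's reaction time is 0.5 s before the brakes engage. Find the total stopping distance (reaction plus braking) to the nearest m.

Total stopping distance ≈ 167 m

93 mph × 0.44704 = 41.5747 m/s.
Reaction distance = v·t_r = 41.5747 × 0.5 = 20.787 m.
Braking distance = v²/(2a) = 41.5747² / (2 × 5.900) = 1728.456 / 11.800 = 146.479 m.
Total = 20.787 + 146.479 = 167.266 m.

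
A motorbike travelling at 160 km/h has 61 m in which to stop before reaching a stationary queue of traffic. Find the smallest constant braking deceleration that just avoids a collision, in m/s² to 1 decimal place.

160 km/h ÷ 3.6 = 44.4444 m/s.
v² = 2a·d ⇒ a = v²/(2d) = 44.4444² / (2 × 61.000) = 1975.305 / 122.000 = 16.1910 m/s².

Required deceleration ≈ 16.2 m/s²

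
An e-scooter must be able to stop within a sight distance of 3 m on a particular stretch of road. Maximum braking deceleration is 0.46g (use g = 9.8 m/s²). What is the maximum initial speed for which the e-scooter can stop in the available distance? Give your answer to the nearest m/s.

Maximum speed ≈ 5 m/s

a = 0.46 × 9.8 = 4.508 m/s².
v²/(2a) = d ⇒ v = √(2 × 4.508 × 3) = √27.05 = 5.2010 m/s.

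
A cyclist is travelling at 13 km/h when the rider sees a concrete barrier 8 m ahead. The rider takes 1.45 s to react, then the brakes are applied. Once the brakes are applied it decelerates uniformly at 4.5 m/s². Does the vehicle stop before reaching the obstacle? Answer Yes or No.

13 km/h ÷ 3.6 = 3.6111 m/s.
Reaction distance = 3.6111 × 1.45 = 5.236 m.
Braking distance = v²/(2a) = 13.040 / 9.000 = 1.449 m.
Total stopping distance = 5.236 + 1.449 = 6.685 m, vs 8 m available — it stops with 8 − 6.685 = 1.315 m to spare.

Yes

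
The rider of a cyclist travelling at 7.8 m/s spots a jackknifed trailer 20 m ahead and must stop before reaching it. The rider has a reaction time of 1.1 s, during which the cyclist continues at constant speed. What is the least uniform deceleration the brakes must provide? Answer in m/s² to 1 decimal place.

Required deceleration ≈ 2.7 m/s²

Distance covered during reaction = 7.8000 × 1.1 = 8.580 m.
Distance available for braking: 20 − 8.580 = 11.420 m.
v² = 2a·d ⇒ a = v²/(2d) = 7.8000² / (2 × 11.420) = 60.840 / 22.840 = 2.6637 m/s².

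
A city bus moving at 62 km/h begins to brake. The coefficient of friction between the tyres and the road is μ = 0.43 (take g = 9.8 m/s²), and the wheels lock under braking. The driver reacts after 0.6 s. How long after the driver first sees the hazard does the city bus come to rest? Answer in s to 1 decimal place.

Total time ≈ 4.7 s

62 km/h ÷ 3.6 = 17.2222 m/s.
a = μg = 0.43 × 9.8 = 4.214 m/s².
Braking time = v/a = 17.2222 / 4.214 = 4.087 s.
Total = 0.6 + 4.087 = 4.687 s.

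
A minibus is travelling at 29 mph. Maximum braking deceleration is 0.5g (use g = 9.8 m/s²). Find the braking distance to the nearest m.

29 mph × 0.44704 = 12.9642 m/s.
a = 0.5 × 9.8 = 4.900 m/s².
Braking distance = v²/(2a) = 12.9642² / (2 × 4.900) = 168.070 / 9.800 = 17.150 m.

Braking distance ≈ 17 m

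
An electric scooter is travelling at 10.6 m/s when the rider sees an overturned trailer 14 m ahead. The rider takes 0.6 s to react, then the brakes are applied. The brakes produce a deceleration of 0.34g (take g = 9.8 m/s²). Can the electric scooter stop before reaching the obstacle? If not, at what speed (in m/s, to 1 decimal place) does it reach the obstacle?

a = 0.34 × 9.8 = 3.332 m/s².
Reaction distance = 10.6000 × 0.6 = 6.360 m.
Braking distance needed to stop: v²/(2a) = 112.360 / 6.664 = 16.861 m, so total needed = 6.360 + 16.861 = 23.221 m > 14 m — it cannot stop.
Distance remaining when braking begins: 14 − 6.360 = 7.640 m.
v² = v₀² − 2a·d = 112.360 − 2 × 3.332 × 7.640 = 61.447 m²/s².
v = √61.447 = 7.839 m/s.

No — it strikes the obstacle at 7.8 m/s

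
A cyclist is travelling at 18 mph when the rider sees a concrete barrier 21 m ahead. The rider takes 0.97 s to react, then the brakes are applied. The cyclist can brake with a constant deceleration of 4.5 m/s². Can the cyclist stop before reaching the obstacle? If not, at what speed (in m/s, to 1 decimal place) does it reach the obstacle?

18 mph × 0.44704 = 8.0467 m/s.
Reaction distance = 8.0467 × 0.97 = 7.805 m.
Braking distance = v²/(2a) = 64.749 / 9.000 = 7.194 m.
Total stopping distance = 7.805 + 7.194 = 14.999 m, vs 21 m available — it stops with 21 − 14.999 = 6.001 m to spare.

Yes — it stops about 6.0 m short of the obstacle, so it never reaches it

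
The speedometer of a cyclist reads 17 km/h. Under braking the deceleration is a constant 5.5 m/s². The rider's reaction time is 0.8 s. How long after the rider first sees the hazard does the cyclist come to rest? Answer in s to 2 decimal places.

17 km/h ÷ 3.6 = 4.7222 m/s.
Braking time = v/a = 4.7222 / 5.500 = 0.859 s.
Total = 0.8 + 0.859 = 1.659 s.

Total time ≈ 1.66 s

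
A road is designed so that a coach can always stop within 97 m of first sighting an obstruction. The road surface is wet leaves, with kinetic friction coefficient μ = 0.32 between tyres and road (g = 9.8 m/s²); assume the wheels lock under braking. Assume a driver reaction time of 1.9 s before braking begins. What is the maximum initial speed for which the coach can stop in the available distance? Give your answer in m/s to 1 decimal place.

a = μg = 0.32 × 9.8 = 3.136 m/s².
Stopping distance: v·t_r + v²/(2a) = 97 with t_r = 1.9 s and a = 3.136 m/s².
So v² + 11.917 v − 608.38 = 0.
Positive root: v = −a·t_r + √((a·t_r)² + 2a·d) = −5.958 + √(35.498 + 608.38) = 19.4168 m/s.

Maximum speed ≈ 19.4 m/s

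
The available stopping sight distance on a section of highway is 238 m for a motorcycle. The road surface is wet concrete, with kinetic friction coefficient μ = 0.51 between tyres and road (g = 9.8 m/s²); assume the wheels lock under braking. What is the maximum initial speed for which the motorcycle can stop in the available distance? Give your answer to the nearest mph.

a = μg = 0.51 × 9.8 = 4.998 m/s².
v²/(2a) = d ⇒ v = √(2 × 4.998 × 238) = √2379.05 = 48.7755 m/s.
48.7755 m/s ÷ 0.44704 = 109.108 mph.

Maximum speed ≈ 109 mph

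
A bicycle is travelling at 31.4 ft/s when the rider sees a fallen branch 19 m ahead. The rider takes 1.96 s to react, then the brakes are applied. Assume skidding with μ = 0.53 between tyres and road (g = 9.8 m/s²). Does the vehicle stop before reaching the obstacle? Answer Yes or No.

31.4 ft/s × 0.3048 = 9.5707 m/s.
a = μg = 0.53 × 9.8 = 5.194 m/s².
Reaction distance = 9.5707 × 1.96 = 18.759 m.
Braking distance = v²/(2a) = 91.598 / 10.388 = 8.818 m.
Total stopping distance = 18.759 + 8.818 = 27.577 m, vs 19 m available — it cannot stop in time and overshoots by 27.577 − 19 = 8.577 m.

No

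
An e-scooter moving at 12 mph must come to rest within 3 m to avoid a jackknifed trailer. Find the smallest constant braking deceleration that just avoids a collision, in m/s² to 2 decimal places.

Required deceleration ≈ 4.80 m/s²

12 mph × 0.44704 = 5.3645 m/s.
v² = 2a·d ⇒ a = v²/(2d) = 5.3645² / (2 × 3.000) = 28.778 / 6.000 = 4.7963 m/s².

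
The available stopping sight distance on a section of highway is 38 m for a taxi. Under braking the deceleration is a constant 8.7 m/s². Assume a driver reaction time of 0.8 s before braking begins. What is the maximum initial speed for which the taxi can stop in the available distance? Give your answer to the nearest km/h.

Maximum speed ≈ 71 km/h

Stopping distance: v·t_r + v²/(2a) = 38 with t_r = 0.8 s and a = 8.700 m/s².
So v² + 13.920 v − 661.20 = 0.
Positive root: v = −a·t_r + √((a·t_r)² + 2a·d) = −6.960 + √(48.442 + 661.20) = 19.6791 m/s.
19.6791 m/s × 3.6 = 70.845 km/h.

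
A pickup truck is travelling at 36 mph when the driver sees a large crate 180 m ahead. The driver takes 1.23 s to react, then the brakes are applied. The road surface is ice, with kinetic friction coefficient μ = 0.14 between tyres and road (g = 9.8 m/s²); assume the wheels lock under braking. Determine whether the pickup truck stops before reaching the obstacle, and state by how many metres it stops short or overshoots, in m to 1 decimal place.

Yes — it stops 65.8 m short of the obstacle

36 mph × 0.44704 = 16.0934 m/s.
a = μg = 0.14 × 9.8 = 1.372 m/s².
Reaction distance = 16.0934 × 1.23 = 19.795 m.
Braking distance = v²/(2a) = 258.998 / 2.744 = 94.387 m.
Total stopping distance = 19.795 + 94.387 = 114.182 m, vs 180 m available — it stops with 180 − 114.182 = 65.818 m to spare.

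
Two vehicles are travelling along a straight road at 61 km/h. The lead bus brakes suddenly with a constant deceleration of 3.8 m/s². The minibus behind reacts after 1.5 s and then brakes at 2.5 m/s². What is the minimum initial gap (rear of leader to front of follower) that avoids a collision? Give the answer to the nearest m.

Minimum gap ≈ 45 m

61 km/h ÷ 3.6 = 16.9444 m/s.
Leader travels v²/(2a_L) = 287.113 / 7.600 = 37.778 m before stopping.
Follower covers v·t_r = 16.9444 × 1.5 = 25.417 m while reacting, then v²/(2a_F) = 287.113 / 5.000 = 57.423 m while braking, for a total of 25.417 + 57.423 = 82.840 m.
Since a_F ≤ a_L and the follower starts braking later, the follower is never slower than the leader, so the closest approach is when both have stopped.
Minimum gap = 82.840 − 37.778 = 45.062 m.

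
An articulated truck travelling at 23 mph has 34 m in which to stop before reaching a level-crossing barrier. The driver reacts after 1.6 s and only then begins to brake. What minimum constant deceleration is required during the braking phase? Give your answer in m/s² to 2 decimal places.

Required deceleration ≈ 3.01 m/s²

23 mph × 0.44704 = 10.2819 m/s.
Distance covered during reaction = 10.2819 × 1.6 = 16.451 m.
Distance available for braking: 34 − 16.451 = 17.549 m.
v² = 2a·d ⇒ a = v²/(2d) = 10.2819² / (2 × 17.549) = 105.717 / 35.098 = 3.0121 m/s².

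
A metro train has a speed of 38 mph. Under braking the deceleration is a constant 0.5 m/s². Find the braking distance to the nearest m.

38 mph × 0.44704 = 16.9875 m/s.
Braking distance = v²/(2a) = 16.9875² / (2 × 0.500) = 288.575 / 1.000 = 288.575 m.

Braking distance ≈ 289 m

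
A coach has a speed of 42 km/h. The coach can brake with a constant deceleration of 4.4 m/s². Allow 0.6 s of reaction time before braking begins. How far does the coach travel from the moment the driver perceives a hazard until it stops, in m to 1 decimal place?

42 km/h ÷ 3.6 = 11.6667 m/s.
Reaction distance = v·t_r = 11.6667 × 0.6 = 7.000 m.
Braking distance = v²/(2a) = 11.6667² / (2 × 4.400) = 136.112 / 8.800 = 15.467 m.
Total = 7.000 + 15.467 = 22.467 m.

Total stopping distance ≈ 22.5 m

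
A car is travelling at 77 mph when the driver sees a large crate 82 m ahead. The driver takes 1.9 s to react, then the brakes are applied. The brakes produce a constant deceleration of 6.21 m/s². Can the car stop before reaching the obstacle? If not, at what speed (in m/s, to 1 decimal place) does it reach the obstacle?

77 mph × 0.44704 = 34.4221 m/s.
Reaction distance = 34.4221 × 1.9 = 65.402 m.
Braking distance needed to stop: v²/(2a) = 1184.881 / 12.420 = 95.401 m, so total needed = 65.402 + 95.401 = 160.803 m > 82 m — it cannot stop.
Distance remaining when braking begins: 82 − 65.402 = 16.598 m.
v² = v₀² − 2a·d = 1184.881 − 2 × 6.210 × 16.598 = 978.734 m²/s².
v = √978.734 = 31.285 m/s.

No — it strikes the obstacle at 31.3 m/s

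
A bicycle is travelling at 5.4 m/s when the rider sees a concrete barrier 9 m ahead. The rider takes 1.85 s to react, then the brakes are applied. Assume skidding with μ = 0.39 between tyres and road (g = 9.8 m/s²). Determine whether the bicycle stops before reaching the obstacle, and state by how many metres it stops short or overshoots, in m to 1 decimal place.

a = μg = 0.39 × 9.8 = 3.822 m/s².
Reaction distance = 5.4000 × 1.85 = 9.990 m.
Braking distance = v²/(2a) = 29.160 / 7.644 = 3.815 m.
Total stopping distance = 9.990 + 3.815 = 13.805 m, vs 9 m available — it cannot stop in time and overshoots by 13.805 − 9 = 4.805 m.

No — it overshoots by 4.8 m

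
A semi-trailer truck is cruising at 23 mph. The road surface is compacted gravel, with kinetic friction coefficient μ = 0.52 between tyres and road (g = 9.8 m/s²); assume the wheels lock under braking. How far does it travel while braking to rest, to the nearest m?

Braking distance ≈ 10 m

23 mph × 0.44704 = 10.2819 m/s.
a = μg = 0.52 × 9.8 = 5.096 m/s².
Braking distance = v²/(2a) = 10.2819² / (2 × 5.096) = 105.717 / 10.192 = 10.373 m.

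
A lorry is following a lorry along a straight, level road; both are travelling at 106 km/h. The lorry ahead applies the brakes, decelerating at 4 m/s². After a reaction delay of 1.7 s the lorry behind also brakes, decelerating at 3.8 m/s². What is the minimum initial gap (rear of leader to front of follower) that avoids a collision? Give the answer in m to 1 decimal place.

Minimum gap ≈ 55.8 m

106 km/h ÷ 3.6 = 29.4444 m/s.
Leader travels v²/(2a_L) = 866.973 / 8.000 = 108.372 m before stopping.
Follower covers v·t_r = 29.4444 × 1.7 = 50.055 m while reacting, then v²/(2a_F) = 866.973 / 7.600 = 114.075 m while braking, for a total of 50.055 + 114.075 = 164.130 m.
Since a_F ≤ a_L and the follower starts braking later, the follower is never slower than the leader, so the closest approach is when both have stopped.
Minimum gap = 164.130 − 108.372 = 55.758 m.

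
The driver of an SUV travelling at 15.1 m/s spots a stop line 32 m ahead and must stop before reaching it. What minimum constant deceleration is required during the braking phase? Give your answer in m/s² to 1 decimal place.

Required deceleration ≈ 3.6 m/s²

v² = 2a·d ⇒ a = v²/(2d) = 15.1000² / (2 × 32.000) = 228.010 / 64.000 = 3.5627 m/s².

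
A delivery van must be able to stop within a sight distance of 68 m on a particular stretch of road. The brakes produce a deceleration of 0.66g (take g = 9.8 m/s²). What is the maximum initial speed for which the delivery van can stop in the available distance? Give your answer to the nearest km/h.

Maximum speed ≈ 107 km/h

a = 0.66 × 9.8 = 6.468 m/s².
v²/(2a) = d ⇒ v = √(2 × 6.468 × 68) = √879.65 = 29.6589 m/s.
29.6589 m/s × 3.6 = 106.772 km/h.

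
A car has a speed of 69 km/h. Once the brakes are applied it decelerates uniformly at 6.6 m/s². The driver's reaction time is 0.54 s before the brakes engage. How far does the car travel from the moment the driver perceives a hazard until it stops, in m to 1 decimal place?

Total stopping distance ≈ 38.2 m

69 km/h ÷ 3.6 = 19.1667 m/s.
Reaction distance = v·t_r = 19.1667 × 0.54 = 10.350 m.
Braking distance = v²/(2a) = 19.1667² / (2 × 6.600) = 367.362 / 13.200 = 27.830 m.
Total = 10.350 + 27.830 = 38.180 m.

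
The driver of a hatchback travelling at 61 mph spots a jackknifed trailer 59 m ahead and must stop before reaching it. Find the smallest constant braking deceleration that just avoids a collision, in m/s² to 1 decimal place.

Required deceleration ≈ 6.3 m/s²

61 mph × 0.44704 = 27.2694 m/s.
v² = 2a·d ⇒ a = v²/(2d) = 27.2694² / (2 × 59.000) = 743.620 / 118.000 = 6.3019 m/s².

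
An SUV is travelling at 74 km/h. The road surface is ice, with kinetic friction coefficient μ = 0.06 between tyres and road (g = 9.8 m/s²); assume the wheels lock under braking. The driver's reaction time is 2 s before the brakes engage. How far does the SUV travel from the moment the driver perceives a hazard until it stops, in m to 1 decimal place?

Total stopping distance ≈ 400.4 m

74 km/h ÷ 3.6 = 20.5556 m/s.
a = μg = 0.06 × 9.8 = 0.588 m/s².
Reaction distance = v·t_r = 20.5556 × 2 = 41.111 m.
Braking distance = v²/(2a) = 20.5556² / (2 × 0.588) = 422.533 / 1.176 = 359.297 m.
Total = 41.111 + 359.297 = 400.408 m.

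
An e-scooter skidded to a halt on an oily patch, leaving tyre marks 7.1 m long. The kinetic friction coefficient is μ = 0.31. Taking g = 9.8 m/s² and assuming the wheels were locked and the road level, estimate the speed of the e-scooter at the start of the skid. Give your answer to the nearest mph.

Deceleration a = μg = 0.31 × 9.8 = 3.038 m/s².
v = √(2a·d) = √(2 × 3.038 × 7.1) = √43.140 = 6.5681 m/s.
= 6.5681 ÷ 0.44704 = 14.692 mph.

Initial speed ≈ 15 mph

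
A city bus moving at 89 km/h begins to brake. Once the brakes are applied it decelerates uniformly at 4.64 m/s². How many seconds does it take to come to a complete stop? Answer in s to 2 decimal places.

Braking time ≈ 5.33 s

89 km/h ÷ 3.6 = 24.7222 m/s.
Braking time = v/a = 24.7222 / 4.640 = 5.328 s.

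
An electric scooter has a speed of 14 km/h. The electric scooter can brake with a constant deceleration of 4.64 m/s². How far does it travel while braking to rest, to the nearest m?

14 km/h ÷ 3.6 = 3.8889 m/s.
Braking distance = v²/(2a) = 3.8889² / (2 × 4.640) = 15.124 / 9.280 = 1.630 m.

Braking distance ≈ 2 m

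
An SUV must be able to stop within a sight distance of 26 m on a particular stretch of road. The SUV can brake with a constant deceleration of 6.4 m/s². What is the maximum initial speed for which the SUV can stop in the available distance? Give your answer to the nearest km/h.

v²/(2a) = d ⇒ v = √(2 × 6.400 × 26) = √332.80 = 18.2428 m/s.
18.2428 m/s × 3.6 = 65.674 km/h.

Maximum speed ≈ 66 km/h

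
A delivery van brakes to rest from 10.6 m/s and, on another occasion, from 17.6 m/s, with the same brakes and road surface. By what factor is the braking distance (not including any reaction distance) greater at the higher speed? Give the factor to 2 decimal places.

Braking distance d = v²/(2a), so with a fixed, d ∝ v².
Factor = (17.6/10.6)² = 1.6604² = 2.7569.

Factor ≈ 2.76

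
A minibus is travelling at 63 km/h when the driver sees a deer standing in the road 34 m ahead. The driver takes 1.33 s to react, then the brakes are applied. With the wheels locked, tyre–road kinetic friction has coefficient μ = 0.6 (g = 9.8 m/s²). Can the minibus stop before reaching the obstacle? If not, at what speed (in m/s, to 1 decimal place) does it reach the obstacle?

63 km/h ÷ 3.6 = 17.5000 m/s.
a = μg = 0.6 × 9.8 = 5.880 m/s².
Reaction distance = 17.5000 × 1.33 = 23.275 m.
Braking distance needed to stop: v²/(2a) = 306.250 / 11.760 = 26.042 m, so total needed = 23.275 + 26.042 = 49.317 m > 34 m — it cannot stop.
Distance remaining when braking begins: 34 − 23.275 = 10.725 m.
v² = v₀² − 2a·d = 306.250 − 2 × 5.880 × 10.725 = 180.124 m²/s².
v = √180.124 = 13.421 m/s.

No — it strikes the obstacle at 13.4 m/s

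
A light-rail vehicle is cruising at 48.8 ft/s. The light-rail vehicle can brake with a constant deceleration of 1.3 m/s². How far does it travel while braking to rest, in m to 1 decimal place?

48.8 ft/s × 0.3048 = 14.8742 m/s.
Braking distance = v²/(2a) = 14.8742² / (2 × 1.300) = 221.242 / 2.600 = 85.093 m.

Braking distance ≈ 85.1 m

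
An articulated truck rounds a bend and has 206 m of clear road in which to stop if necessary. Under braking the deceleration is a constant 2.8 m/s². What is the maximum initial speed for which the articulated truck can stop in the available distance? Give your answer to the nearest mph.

Maximum speed ≈ 76 mph

v²/(2a) = d ⇒ v = √(2 × 2.800 × 206) = √1153.60 = 33.9647 m/s.
33.9647 m/s ÷ 0.44704 = 75.977 mph.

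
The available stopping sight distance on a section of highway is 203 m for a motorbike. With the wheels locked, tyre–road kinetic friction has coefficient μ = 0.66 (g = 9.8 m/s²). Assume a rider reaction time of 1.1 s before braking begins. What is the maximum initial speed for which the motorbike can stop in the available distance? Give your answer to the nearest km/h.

a = μg = 0.66 × 9.8 = 6.468 m/s².
Stopping distance: v·t_r + v²/(2a) = 203 with t_r = 1.1 s and a = 6.468 m/s².
So v² + 14.230 v − 2626.01 = 0.
Positive root: v = −a·t_r + √((a·t_r)² + 2a·d) = −7.115 + √(50.623 + 2626.01) = 44.6212 m/s.
44.6212 m/s × 3.6 = 160.636 km/h.

Maximum speed ≈ 161 km/h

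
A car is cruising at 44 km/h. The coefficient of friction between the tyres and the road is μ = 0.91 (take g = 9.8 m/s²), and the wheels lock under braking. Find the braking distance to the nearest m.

Braking distance ≈ 8 m

44 km/h ÷ 3.6 = 12.2222 m/s.
a = μg = 0.91 × 9.8 = 8.918 m/s².
Braking distance = v²/(2a) = 12.2222² / (2 × 8.918) = 149.382 / 17.836 = 8.375 m.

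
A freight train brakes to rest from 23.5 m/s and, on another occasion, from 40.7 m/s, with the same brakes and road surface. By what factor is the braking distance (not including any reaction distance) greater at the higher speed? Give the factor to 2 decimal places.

Braking distance d = v²/(2a), so with a fixed, d ∝ v².
Factor = (40.7/23.5)² = 1.7319² = 2.9995.

Factor ≈ 3.00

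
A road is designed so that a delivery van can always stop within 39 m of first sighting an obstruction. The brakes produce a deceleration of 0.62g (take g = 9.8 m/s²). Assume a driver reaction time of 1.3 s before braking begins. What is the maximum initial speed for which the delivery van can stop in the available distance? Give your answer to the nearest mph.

Maximum speed ≈ 34 mph

a = 0.62 × 9.8 = 6.076 m/s².
Stopping distance: v·t_r + v²/(2a) = 39 with t_r = 1.3 s and a = 6.076 m/s².
So v² + 15.798 v − 473.93 = 0.
Positive root: v = −a·t_r + √((a·t_r)² + 2a·d) = −7.899 + √(62.394 + 473.93) = 15.2597 m/s.
15.2597 m/s ÷ 0.44704 = 34.135 mph.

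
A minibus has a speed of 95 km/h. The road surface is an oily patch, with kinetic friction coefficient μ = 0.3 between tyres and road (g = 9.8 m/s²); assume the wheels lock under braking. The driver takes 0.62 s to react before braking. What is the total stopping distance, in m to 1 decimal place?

95 km/h ÷ 3.6 = 26.3889 m/s.
a = μg = 0.3 × 9.8 = 2.940 m/s².
Reaction distance = v·t_r = 26.3889 × 0.62 = 16.361 m.
Braking distance = v²/(2a) = 26.3889² / (2 × 2.940) = 696.374 / 5.880 = 118.431 m.
Total = 16.361 + 118.431 = 134.792 m.

Total stopping distance ≈ 134.8 m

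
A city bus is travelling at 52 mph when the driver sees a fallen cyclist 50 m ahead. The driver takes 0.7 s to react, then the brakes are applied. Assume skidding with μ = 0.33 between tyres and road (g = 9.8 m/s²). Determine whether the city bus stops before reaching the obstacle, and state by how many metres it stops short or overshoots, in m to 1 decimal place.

No — it overshoots by 49.8 m

52 mph × 0.44704 = 23.2461 m/s.
a = μg = 0.33 × 9.8 = 3.234 m/s².
Reaction distance = 23.2461 × 0.7 = 16.272 m.
Braking distance = v²/(2a) = 540.381 / 6.468 = 83.547 m.
Total stopping distance = 16.272 + 83.547 = 99.819 m, vs 50 m available — it cannot stop in time and overshoots by 99.819 − 50 = 49.819 m.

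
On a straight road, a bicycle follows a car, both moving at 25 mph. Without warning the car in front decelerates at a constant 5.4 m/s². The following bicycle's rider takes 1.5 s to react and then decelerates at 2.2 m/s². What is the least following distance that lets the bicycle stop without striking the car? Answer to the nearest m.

Minimum gap ≈ 34 m

25 mph × 0.44704 = 11.1760 m/s.
Leader travels v²/(2a_L) = 124.903 / 10.800 = 11.565 m before stopping.
Follower covers v·t_r = 11.1760 × 1.5 = 16.764 m while reacting, then v²/(2a_F) = 124.903 / 4.400 = 28.387 m while braking, for a total of 16.764 + 28.387 = 45.151 m.
Since a_F ≤ a_L and the follower starts braking later, the follower is never slower than the leader, so the closest approach is when both have stopped.
Minimum gap = 45.151 − 11.565 = 33.586 m.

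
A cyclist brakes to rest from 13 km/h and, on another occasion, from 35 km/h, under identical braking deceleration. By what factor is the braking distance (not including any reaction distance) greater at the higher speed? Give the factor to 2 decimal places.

Braking distance d = v²/(2a), so with a fixed, d ∝ v².
Factor = (35/13)² = 2.6923² = 7.2485.

Factor ≈ 7.25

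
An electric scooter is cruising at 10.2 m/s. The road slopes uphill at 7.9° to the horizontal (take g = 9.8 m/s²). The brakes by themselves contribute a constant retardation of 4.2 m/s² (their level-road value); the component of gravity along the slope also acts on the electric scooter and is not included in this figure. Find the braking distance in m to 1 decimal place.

Gravity along the uphill slope adds to the braking deceleration: a_eff = 4.200 + 9.8·sin 7.9° = 4.200 + 1.347 = 5.547 m/s².
Braking distance = v²/(2a) = 10.2000² / (2 × 5.547) = 104.040 / 11.094 = 9.378 m.

Braking distance ≈ 9.4 m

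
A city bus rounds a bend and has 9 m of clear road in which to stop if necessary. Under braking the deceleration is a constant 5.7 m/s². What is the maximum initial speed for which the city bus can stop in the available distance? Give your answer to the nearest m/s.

Maximum speed ≈ 10 m/s

v²/(2a) = d ⇒ v = √(2 × 5.700 × 9) = √102.60 = 10.1292 m/s.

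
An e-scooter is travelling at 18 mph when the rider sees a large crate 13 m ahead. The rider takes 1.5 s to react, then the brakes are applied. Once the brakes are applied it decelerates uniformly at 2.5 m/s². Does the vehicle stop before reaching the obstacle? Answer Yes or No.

No

18 mph × 0.44704 = 8.0467 m/s.
Reaction distance = 8.0467 × 1.5 = 12.070 m.
Braking distance = v²/(2a) = 64.749 / 5.000 = 12.950 m.
Total stopping distance = 12.070 + 12.950 = 25.020 m, vs 13 m available — it cannot stop in time and overshoots by 25.020 − 13 = 12.020 m.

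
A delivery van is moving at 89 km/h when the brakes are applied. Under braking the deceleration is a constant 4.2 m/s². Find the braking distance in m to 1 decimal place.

89 km/h ÷ 3.6 = 24.7222 m/s.
Braking distance = v²/(2a) = 24.7222² / (2 × 4.200) = 611.187 / 8.400 = 72.760 m.

Braking distance ≈ 72.8 m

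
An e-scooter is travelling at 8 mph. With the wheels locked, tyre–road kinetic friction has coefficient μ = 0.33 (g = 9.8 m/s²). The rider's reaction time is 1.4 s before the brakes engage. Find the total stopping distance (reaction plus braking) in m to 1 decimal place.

Total stopping distance ≈ 7.0 m

8 mph × 0.44704 = 3.5763 m/s.
a = μg = 0.33 × 9.8 = 3.234 m/s².
Reaction distance = v·t_r = 3.5763 × 1.4 = 5.007 m.
Braking distance = v²/(2a) = 3.5763² / (2 × 3.234) = 12.790 / 6.468 = 1.977 m.
Total = 5.007 + 1.977 = 6.984 m.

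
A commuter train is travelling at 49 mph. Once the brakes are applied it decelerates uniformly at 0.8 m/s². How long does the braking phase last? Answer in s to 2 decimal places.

49 mph × 0.44704 = 21.9050 m/s.
Braking time = v/a = 21.9050 / 0.800 = 27.381 s.

Braking time ≈ 27.38 s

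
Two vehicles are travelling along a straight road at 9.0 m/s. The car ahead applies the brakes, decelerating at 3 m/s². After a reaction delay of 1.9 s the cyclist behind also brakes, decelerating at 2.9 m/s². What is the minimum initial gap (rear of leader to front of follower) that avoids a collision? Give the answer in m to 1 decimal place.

Leader travels v²/(2a_L) = 81.000 / 6.000 = 13.500 m before stopping.
Follower covers v·t_r = 9.0000 × 1.9 = 17.100 m while reacting, then v²/(2a_F) = 81.000 / 5.800 = 13.966 m while braking, for a total of 17.100 + 13.966 = 31.066 m.
Since a_F ≤ a_L and the follower starts braking later, the follower is never slower than the leader, so the closest approach is when both have stopped.
Minimum gap = 31.066 − 13.500 = 17.566 m.

Minimum gap ≈ 17.6 m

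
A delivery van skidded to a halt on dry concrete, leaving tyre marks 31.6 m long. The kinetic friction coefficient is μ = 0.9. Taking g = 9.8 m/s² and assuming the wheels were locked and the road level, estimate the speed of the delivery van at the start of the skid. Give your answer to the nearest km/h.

Initial speed ≈ 85 km/h

Deceleration a = μg = 0.9 × 9.8 = 8.820 m/s².
v = √(2a·d) = √(2 × 8.820 × 31.6) = √557.424 = 23.6098 m/s.
= 23.6098 × 3.6 = 84.995 km/h.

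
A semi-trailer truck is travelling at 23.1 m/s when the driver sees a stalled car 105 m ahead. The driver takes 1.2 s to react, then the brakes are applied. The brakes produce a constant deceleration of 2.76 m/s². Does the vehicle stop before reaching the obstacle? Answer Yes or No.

Reaction distance = 23.1000 × 1.2 = 27.720 m.
Braking distance = v²/(2a) = 533.610 / 5.520 = 96.668 m.
Total stopping distance = 27.720 + 96.668 = 124.388 m, vs 105 m available — it cannot stop in time and overshoots by 124.388 − 105 = 19.388 m.

No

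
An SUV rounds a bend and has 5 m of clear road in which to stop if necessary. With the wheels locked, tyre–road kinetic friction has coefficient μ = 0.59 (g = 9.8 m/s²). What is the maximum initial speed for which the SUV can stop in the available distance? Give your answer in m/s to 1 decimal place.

a = μg = 0.59 × 9.8 = 5.782 m/s².
v²/(2a) = d ⇒ v = √(2 × 5.782 × 5) = √57.82 = 7.6039 m/s.

Maximum speed ≈ 7.6 m/s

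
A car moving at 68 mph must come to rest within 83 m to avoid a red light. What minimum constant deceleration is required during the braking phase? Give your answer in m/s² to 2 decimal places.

68 mph × 0.44704 = 30.3987 m/s.
v² = 2a·d ⇒ a = v²/(2d) = 30.3987² / (2 × 83.000) = 924.081 / 166.000 = 5.5668 m/s².

Required deceleration ≈ 5.57 m/s²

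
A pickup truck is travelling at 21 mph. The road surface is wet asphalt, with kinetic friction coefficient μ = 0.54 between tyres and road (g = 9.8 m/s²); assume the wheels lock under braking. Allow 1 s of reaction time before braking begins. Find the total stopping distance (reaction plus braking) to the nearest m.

Total stopping distance ≈ 18 m

21 mph × 0.44704 = 9.3878 m/s.
a = μg = 0.54 × 9.8 = 5.292 m/s².
Reaction distance = v·t_r = 9.3878 × 1 = 9.388 m.
Braking distance = v²/(2a) = 9.3878² / (2 × 5.292) = 88.131 / 10.584 = 8.327 m.
Total = 9.388 + 8.327 = 17.715 m.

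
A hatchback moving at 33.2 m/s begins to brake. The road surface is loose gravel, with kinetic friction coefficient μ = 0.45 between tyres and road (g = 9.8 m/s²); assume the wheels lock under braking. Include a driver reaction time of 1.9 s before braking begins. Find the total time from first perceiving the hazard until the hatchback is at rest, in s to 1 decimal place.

Total time ≈ 9.4 s

a = μg = 0.45 × 9.8 = 4.410 m/s².
Braking time = v/a = 33.2000 / 4.410 = 7.528 s.
Total = 1.9 + 7.528 = 9.428 s.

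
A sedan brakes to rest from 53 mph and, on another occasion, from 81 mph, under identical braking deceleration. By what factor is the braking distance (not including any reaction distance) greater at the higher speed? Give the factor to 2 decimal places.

Braking distance d = v²/(2a), so with a fixed, d ∝ v².
Factor = (81/53)² = 1.5283² = 2.3357.

Factor ≈ 2.34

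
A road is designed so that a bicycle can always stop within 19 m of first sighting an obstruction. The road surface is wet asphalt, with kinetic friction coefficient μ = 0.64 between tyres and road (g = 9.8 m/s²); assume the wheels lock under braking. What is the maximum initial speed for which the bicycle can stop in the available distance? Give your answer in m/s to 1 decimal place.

Maximum speed ≈ 15.4 m/s

a = μg = 0.64 × 9.8 = 6.272 m/s².
v²/(2a) = d ⇒ v = √(2 × 6.272 × 19) = √238.34 = 15.4383 m/s.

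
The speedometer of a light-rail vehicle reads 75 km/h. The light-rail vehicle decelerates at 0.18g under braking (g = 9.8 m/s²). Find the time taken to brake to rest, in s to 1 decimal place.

Braking time ≈ 11.8 s

75 km/h ÷ 3.6 = 20.8333 m/s.
a = 0.18 × 9.8 = 1.764 m/s².
Braking time = v/a = 20.8333 / 1.764 = 11.810 s.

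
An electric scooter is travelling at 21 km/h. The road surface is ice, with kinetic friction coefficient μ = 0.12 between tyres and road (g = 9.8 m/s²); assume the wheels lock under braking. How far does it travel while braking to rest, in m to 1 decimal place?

21 km/h ÷ 3.6 = 5.8333 m/s.
a = μg = 0.12 × 9.8 = 1.176 m/s².
Braking distance = v²/(2a) = 5.8333² / (2 × 1.176) = 34.027 / 2.352 = 14.467 m.

Braking distance ≈ 14.5 m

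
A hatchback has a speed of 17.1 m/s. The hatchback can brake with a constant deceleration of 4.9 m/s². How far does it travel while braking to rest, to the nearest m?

Braking distance ≈ 30 m

Braking distance = v²/(2a) = 17.1000² / (2 × 4.900) = 292.410 / 9.800 = 29.838 m.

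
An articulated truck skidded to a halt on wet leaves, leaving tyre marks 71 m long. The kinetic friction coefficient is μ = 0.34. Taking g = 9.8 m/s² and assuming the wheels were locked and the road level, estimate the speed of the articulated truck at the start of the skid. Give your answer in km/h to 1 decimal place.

Deceleration a = μg = 0.34 × 9.8 = 3.332 m/s².
v = √(2a·d) = √(2 × 3.332 × 71) = √473.144 = 21.7519 m/s.
= 21.7519 × 3.6 = 78.307 km/h.

Initial speed ≈ 78.3 km/h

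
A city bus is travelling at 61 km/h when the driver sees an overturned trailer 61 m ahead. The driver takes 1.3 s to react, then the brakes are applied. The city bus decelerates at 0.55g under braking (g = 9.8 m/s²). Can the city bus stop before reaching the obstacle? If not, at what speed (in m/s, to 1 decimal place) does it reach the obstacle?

Yes — it stops about 12.3 m short of the obstacle, so it never reaches it

61 km/h ÷ 3.6 = 16.9444 m/s.
a = 0.55 × 9.8 = 5.390 m/s².
Reaction distance = 16.9444 × 1.3 = 22.028 m.
Braking distance = v²/(2a) = 287.113 / 10.780 = 26.634 m.
Total stopping distance = 22.028 + 26.634 = 48.662 m, vs 61 m available — it stops with 61 − 48.662 = 12.338 m to spare.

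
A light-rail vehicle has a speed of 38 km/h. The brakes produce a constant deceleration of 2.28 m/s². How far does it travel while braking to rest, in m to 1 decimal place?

Braking distance ≈ 24.4 m

38 km/h ÷ 3.6 = 10.5556 m/s.
Braking distance = v²/(2a) = 10.5556² / (2 × 2.280) = 111.421 / 4.560 = 24.434 m.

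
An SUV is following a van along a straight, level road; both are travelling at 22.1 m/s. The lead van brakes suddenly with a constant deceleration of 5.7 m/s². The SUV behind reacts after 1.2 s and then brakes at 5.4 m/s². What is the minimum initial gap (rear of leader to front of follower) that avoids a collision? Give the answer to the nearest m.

Leader travels v²/(2a_L) = 488.410 / 11.400 = 42.843 m before stopping.
Follower covers v·t_r = 22.1000 × 1.2 = 26.520 m while reacting, then v²/(2a_F) = 488.410 / 10.800 = 45.223 m while braking, for a total of 26.520 + 45.223 = 71.743 m.
Since a_F ≤ a_L and the follower starts braking later, the follower is never slower than the leader, so the closest approach is when both have stopped.
Minimum gap = 71.743 − 42.843 = 28.900 m.

Minimum gap ≈ 29 m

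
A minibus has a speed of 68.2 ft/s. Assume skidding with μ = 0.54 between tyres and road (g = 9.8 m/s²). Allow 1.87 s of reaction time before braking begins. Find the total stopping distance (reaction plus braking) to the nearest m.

Total stopping distance ≈ 80 m

68.2 ft/s × 0.3048 = 20.7874 m/s.
a = μg = 0.54 × 9.8 = 5.292 m/s².
Reaction distance = v·t_r = 20.7874 × 1.87 = 38.872 m.
Braking distance = v²/(2a) = 20.7874² / (2 × 5.292) = 432.116 / 10.584 = 40.827 m.
Total = 38.872 + 40.827 = 79.699 m.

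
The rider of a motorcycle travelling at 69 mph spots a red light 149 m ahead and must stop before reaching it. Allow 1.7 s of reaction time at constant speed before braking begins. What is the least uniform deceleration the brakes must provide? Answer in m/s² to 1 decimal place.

69 mph × 0.44704 = 30.8458 m/s.
Distance covered during reaction = 30.8458 × 1.7 = 52.438 m.
Distance available for braking: 149 − 52.438 = 96.562 m.
v² = 2a·d ⇒ a = v²/(2d) = 30.8458² / (2 × 96.562) = 951.463 / 193.124 = 4.9267 m/s².

Required deceleration ≈ 4.9 m/s²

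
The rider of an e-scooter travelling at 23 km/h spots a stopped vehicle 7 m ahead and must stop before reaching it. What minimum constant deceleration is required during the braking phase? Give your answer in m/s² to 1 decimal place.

23 km/h ÷ 3.6 = 6.3889 m/s.
v² = 2a·d ⇒ a = v²/(2d) = 6.3889² / (2 × 7.000) = 40.818 / 14.000 = 2.9156 m/s².

Required deceleration ≈ 2.9 m/s²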